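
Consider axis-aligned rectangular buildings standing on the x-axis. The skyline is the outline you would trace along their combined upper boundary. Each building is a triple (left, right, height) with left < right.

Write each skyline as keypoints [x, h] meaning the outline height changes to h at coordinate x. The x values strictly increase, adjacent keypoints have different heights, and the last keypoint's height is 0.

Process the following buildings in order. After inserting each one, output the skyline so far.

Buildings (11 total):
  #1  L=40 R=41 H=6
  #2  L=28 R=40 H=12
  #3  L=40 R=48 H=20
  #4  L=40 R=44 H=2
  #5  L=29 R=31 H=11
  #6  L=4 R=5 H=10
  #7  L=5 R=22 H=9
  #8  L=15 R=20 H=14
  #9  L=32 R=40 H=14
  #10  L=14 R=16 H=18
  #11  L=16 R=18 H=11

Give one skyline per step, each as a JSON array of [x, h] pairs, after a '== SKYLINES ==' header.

== SKYLINES ==
[[40,6],[41,0]]
[[28,12],[40,6],[41,0]]
[[28,12],[40,20],[48,0]]
[[28,12],[40,20],[48,0]]
[[28,12],[40,20],[48,0]]
[[4,10],[5,0],[28,12],[40,20],[48,0]]
[[4,10],[5,9],[22,0],[28,12],[40,20],[48,0]]
[[4,10],[5,9],[15,14],[20,9],[22,0],[28,12],[40,20],[48,0]]
[[4,10],[5,9],[15,14],[20,9],[22,0],[28,12],[32,14],[40,20],[48,0]]
[[4,10],[5,9],[14,18],[16,14],[20,9],[22,0],[28,12],[32,14],[40,20],[48,0]]
[[4,10],[5,9],[14,18],[16,14],[20,9],[22,0],[28,12],[32,14],[40,20],[48,0]]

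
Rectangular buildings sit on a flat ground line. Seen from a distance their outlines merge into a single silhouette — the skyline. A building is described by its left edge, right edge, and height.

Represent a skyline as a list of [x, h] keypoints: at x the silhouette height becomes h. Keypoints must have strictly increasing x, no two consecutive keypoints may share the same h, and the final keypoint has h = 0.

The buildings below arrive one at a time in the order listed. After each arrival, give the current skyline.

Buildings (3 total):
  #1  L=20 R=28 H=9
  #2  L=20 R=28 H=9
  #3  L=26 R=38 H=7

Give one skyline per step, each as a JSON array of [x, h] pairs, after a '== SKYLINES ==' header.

== SKYLINES ==
[[20,9],[28,0]]
[[20,9],[28,0]]
[[20,9],[28,7],[38,0]]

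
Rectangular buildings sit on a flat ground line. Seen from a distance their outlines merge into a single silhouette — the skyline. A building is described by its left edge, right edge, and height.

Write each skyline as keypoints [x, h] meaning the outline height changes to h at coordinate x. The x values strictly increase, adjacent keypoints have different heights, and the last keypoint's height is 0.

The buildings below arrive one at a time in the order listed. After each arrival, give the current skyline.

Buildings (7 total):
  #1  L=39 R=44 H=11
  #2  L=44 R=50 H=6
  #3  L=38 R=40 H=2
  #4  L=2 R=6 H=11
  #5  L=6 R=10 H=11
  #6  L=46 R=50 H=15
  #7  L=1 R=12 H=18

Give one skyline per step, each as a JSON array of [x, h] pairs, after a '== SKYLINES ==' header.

== SKYLINES ==
[[39,11],[44,0]]
[[39,11],[44,6],[50,0]]
[[38,2],[39,11],[44,6],[50,0]]
[[2,11],[6,0],[38,2],[39,11],[44,6],[50,0]]
[[2,11],[10,0],[38,2],[39,11],[44,6],[50,0]]
[[2,11],[10,0],[38,2],[39,11],[44,6],[46,15],[50,0]]
[[1,18],[12,0],[38,2],[39,11],[44,6],[46,15],[50,0]]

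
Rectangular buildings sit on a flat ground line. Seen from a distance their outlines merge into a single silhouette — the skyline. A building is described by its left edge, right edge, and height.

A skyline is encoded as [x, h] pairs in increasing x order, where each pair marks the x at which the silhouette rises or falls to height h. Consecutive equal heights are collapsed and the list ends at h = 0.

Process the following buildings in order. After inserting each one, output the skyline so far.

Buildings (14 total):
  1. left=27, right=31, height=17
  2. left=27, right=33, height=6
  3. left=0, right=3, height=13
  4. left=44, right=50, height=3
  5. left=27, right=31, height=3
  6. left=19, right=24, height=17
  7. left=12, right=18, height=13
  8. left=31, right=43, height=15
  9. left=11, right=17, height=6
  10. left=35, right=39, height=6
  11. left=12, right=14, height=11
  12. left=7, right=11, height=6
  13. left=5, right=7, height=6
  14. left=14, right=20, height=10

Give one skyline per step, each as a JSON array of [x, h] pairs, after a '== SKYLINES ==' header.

== SKYLINES ==
[[27,17],[31,0]]
[[27,17],[31,6],[33,0]]
[[0,13],[3,0],[27,17],[31,6],[33,0]]
[[0,13],[3,0],[27,17],[31,6],[33,0],[44,3],[50,0]]
[[0,13],[3,0],[27,17],[31,6],[33,0],[44,3],[50,0]]
[[0,13],[3,0],[19,17],[24,0],[27,17],[31,6],[33,0],[44,3],[50,0]]
[[0,13],[3,0],[12,13],[18,0],[19,17],[24,0],[27,17],[31,6],[33,0],[44,3],[50,0]]
[[0,13],[3,0],[12,13],[18,0],[19,17],[24,0],[27,17],[31,15],[43,0],[44,3],[50,0]]
[[0,13],[3,0],[11,6],[12,13],[18,0],[19,17],[24,0],[27,17],[31,15],[43,0],[44,3],[50,0]]
[[0,13],[3,0],[11,6],[12,13],[18,0],[19,17],[24,0],[27,17],[31,15],[43,0],[44,3],[50,0]]
[[0,13],[3,0],[11,6],[12,13],[18,0],[19,17],[24,0],[27,17],[31,15],[43,0],[44,3],[50,0]]
[[0,13],[3,0],[7,6],[12,13],[18,0],[19,17],[24,0],[27,17],[31,15],[43,0],[44,3],[50,0]]
[[0,13],[3,0],[5,6],[12,13],[18,0],[19,17],[24,0],[27,17],[31,15],[43,0],[44,3],[50,0]]
[[0,13],[3,0],[5,6],[12,13],[18,10],[19,17],[24,0],[27,17],[31,15],[43,0],[44,3],[50,0]]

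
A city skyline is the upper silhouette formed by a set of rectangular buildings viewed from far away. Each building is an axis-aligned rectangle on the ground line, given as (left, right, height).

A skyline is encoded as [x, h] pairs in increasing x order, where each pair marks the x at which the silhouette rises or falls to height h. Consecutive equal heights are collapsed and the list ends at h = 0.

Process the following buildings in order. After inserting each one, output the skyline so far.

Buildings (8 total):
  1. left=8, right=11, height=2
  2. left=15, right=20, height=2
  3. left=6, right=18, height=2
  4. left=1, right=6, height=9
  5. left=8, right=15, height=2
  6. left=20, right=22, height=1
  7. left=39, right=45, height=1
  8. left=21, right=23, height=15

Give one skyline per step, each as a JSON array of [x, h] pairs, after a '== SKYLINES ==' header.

== SKYLINES ==
[[8,2],[11,0]]
[[8,2],[11,0],[15,2],[20,0]]
[[6,2],[20,0]]
[[1,9],[6,2],[20,0]]
[[1,9],[6,2],[20,0]]
[[1,9],[6,2],[20,1],[22,0]]
[[1,9],[6,2],[20,1],[22,0],[39,1],[45,0]]
[[1,9],[6,2],[20,1],[21,15],[23,0],[39,1],[45,0]]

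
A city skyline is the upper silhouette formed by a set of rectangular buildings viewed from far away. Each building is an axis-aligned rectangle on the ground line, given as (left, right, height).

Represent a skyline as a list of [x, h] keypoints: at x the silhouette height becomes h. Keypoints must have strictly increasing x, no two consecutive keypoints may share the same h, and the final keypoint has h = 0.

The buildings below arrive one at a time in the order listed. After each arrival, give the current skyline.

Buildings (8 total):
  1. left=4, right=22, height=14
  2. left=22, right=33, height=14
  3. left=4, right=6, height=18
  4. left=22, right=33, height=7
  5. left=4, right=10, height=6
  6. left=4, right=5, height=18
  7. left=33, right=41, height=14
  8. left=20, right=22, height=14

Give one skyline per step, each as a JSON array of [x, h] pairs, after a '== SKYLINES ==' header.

== SKYLINES ==
[[4,14],[22,0]]
[[4,14],[33,0]]
[[4,18],[6,14],[33,0]]
[[4,18],[6,14],[33,0]]
[[4,18],[6,14],[33,0]]
[[4,18],[6,14],[33,0]]
[[4,18],[6,14],[41,0]]
[[4,18],[6,14],[41,0]]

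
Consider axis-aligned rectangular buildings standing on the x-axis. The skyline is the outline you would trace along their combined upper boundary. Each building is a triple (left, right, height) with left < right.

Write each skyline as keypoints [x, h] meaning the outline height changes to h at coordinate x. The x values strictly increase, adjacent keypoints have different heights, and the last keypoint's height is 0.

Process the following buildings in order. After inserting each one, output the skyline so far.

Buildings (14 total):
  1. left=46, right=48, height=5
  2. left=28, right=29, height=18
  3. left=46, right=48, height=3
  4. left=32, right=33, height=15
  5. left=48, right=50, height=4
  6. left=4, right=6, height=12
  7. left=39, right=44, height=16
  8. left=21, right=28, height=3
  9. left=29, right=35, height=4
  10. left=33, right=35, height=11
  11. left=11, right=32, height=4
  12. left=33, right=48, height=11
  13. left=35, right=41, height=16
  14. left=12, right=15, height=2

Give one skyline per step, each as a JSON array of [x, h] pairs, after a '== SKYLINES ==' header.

== SKYLINES ==
[[46,5],[48,0]]
[[28,18],[29,0],[46,5],[48,0]]
[[28,18],[29,0],[46,5],[48,0]]
[[28,18],[29,0],[32,15],[33,0],[46,5],[48,0]]
[[28,18],[29,0],[32,15],[33,0],[46,5],[48,4],[50,0]]
[[4,12],[6,0],[28,18],[29,0],[32,15],[33,0],[46,5],[48,4],[50,0]]
[[4,12],[6,0],[28,18],[29,0],[32,15],[33,0],[39,16],[44,0],[46,5],[48,4],[50,0]]
[[4,12],[6,0],[21,3],[28,18],[29,0],[32,15],[33,0],[39,16],[44,0],[46,5],[48,4],[50,0]]
[[4,12],[6,0],[21,3],[28,18],[29,4],[32,15],[33,4],[35,0],[39,16],[44,0],[46,5],[48,4],[50,0]]
[[4,12],[6,0],[21,3],[28,18],[29,4],[32,15],[33,11],[35,0],[39,16],[44,0],[46,5],[48,4],[50,0]]
[[4,12],[6,0],[11,4],[28,18],[29,4],[32,15],[33,11],[35,0],[39,16],[44,0],[46,5],[48,4],[50,0]]
[[4,12],[6,0],[11,4],[28,18],[29,4],[32,15],[33,11],[39,16],[44,11],[48,4],[50,0]]
[[4,12],[6,0],[11,4],[28,18],[29,4],[32,15],[33,11],[35,16],[44,11],[48,4],[50,0]]
[[4,12],[6,0],[11,4],[28,18],[29,4],[32,15],[33,11],[35,16],[44,11],[48,4],[50,0]]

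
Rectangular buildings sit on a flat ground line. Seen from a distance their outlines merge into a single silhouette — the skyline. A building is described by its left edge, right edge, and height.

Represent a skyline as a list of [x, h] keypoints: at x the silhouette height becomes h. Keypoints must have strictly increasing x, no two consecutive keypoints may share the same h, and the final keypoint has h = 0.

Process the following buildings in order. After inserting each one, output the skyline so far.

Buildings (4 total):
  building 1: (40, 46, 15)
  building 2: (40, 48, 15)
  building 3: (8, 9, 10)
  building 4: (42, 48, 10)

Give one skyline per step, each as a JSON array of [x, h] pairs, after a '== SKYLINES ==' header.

== SKYLINES ==
[[40,15],[46,0]]
[[40,15],[48,0]]
[[8,10],[9,0],[40,15],[48,0]]
[[8,10],[9,0],[40,15],[48,0]]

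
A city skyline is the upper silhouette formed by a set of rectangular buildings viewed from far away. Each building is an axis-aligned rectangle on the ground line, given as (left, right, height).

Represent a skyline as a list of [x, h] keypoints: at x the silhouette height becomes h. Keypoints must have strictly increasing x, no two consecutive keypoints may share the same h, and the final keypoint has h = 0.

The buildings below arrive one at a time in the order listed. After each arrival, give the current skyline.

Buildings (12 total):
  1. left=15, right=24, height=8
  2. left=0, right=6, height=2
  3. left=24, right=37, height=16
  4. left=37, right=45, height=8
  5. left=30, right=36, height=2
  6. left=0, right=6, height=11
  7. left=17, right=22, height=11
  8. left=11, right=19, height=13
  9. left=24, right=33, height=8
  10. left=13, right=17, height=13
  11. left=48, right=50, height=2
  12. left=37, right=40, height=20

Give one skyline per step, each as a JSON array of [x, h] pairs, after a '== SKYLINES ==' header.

== SKYLINES ==
[[15,8],[24,0]]
[[0,2],[6,0],[15,8],[24,0]]
[[0,2],[6,0],[15,8],[24,16],[37,0]]
[[0,2],[6,0],[15,8],[24,16],[37,8],[45,0]]
[[0,2],[6,0],[15,8],[24,16],[37,8],[45,0]]
[[0,11],[6,0],[15,8],[24,16],[37,8],[45,0]]
[[0,11],[6,0],[15,8],[17,11],[22,8],[24,16],[37,8],[45,0]]
[[0,11],[6,0],[11,13],[19,11],[22,8],[24,16],[37,8],[45,0]]
[[0,11],[6,0],[11,13],[19,11],[22,8],[24,16],[37,8],[45,0]]
[[0,11],[6,0],[11,13],[19,11],[22,8],[24,16],[37,8],[45,0]]
[[0,11],[6,0],[11,13],[19,11],[22,8],[24,16],[37,8],[45,0],[48,2],[50,0]]
[[0,11],[6,0],[11,13],[19,11],[22,8],[24,16],[37,20],[40,8],[45,0],[48,2],[50,0]]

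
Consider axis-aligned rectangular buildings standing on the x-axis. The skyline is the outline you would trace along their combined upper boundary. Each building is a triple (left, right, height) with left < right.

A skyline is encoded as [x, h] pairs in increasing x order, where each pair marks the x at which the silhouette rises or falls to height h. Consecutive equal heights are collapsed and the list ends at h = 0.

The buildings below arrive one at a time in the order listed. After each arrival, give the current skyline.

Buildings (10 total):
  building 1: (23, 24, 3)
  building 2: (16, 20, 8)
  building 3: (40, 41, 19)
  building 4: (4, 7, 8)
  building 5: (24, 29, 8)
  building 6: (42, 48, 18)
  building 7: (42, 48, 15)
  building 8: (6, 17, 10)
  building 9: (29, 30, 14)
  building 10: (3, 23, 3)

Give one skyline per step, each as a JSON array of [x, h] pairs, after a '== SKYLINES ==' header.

== SKYLINES ==
[[23,3],[24,0]]
[[16,8],[20,0],[23,3],[24,0]]
[[16,8],[20,0],[23,3],[24,0],[40,19],[41,0]]
[[4,8],[7,0],[16,8],[20,0],[23,3],[24,0],[40,19],[41,0]]
[[4,8],[7,0],[16,8],[20,0],[23,3],[24,8],[29,0],[40,19],[41,0]]
[[4,8],[7,0],[16,8],[20,0],[23,3],[24,8],[29,0],[40,19],[41,0],[42,18],[48,0]]
[[4,8],[7,0],[16,8],[20,0],[23,3],[24,8],[29,0],[40,19],[41,0],[42,18],[48,0]]
[[4,8],[6,10],[17,8],[20,0],[23,3],[24,8],[29,0],[40,19],[41,0],[42,18],[48,0]]
[[4,8],[6,10],[17,8],[20,0],[23,3],[24,8],[29,14],[30,0],[40,19],[41,0],[42,18],[48,0]]
[[3,3],[4,8],[6,10],[17,8],[20,3],[24,8],[29,14],[30,0],[40,19],[41,0],[42,18],[48,0]]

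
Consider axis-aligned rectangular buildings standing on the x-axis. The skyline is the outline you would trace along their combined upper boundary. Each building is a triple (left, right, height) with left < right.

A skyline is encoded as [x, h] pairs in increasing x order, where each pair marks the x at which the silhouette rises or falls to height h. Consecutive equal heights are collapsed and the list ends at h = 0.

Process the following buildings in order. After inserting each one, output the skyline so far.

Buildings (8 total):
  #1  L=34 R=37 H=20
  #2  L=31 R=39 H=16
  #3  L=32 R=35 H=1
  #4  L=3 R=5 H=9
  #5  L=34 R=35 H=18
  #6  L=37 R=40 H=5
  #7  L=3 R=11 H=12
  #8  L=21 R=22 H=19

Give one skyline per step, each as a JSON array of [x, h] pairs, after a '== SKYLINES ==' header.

== SKYLINES ==
[[34,20],[37,0]]
[[31,16],[34,20],[37,16],[39,0]]
[[31,16],[34,20],[37,16],[39,0]]
[[3,9],[5,0],[31,16],[34,20],[37,16],[39,0]]
[[3,9],[5,0],[31,16],[34,20],[37,16],[39,0]]
[[3,9],[5,0],[31,16],[34,20],[37,16],[39,5],[40,0]]
[[3,12],[11,0],[31,16],[34,20],[37,16],[39,5],[40,0]]
[[3,12],[11,0],[21,19],[22,0],[31,16],[34,20],[37,16],[39,5],[40,0]]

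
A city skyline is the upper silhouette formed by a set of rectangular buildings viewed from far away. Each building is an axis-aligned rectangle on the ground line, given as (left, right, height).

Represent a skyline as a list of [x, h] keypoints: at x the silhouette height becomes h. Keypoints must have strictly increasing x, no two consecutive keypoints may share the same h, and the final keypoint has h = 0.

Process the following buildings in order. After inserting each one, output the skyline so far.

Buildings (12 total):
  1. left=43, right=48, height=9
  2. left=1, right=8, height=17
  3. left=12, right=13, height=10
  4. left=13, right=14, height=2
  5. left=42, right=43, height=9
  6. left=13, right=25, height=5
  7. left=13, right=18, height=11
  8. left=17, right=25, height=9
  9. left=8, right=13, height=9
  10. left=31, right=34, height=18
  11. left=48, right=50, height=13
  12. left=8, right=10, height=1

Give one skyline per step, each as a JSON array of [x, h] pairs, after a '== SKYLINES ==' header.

== SKYLINES ==
[[43,9],[48,0]]
[[1,17],[8,0],[43,9],[48,0]]
[[1,17],[8,0],[12,10],[13,0],[43,9],[48,0]]
[[1,17],[8,0],[12,10],[13,2],[14,0],[43,9],[48,0]]
[[1,17],[8,0],[12,10],[13,2],[14,0],[42,9],[48,0]]
[[1,17],[8,0],[12,10],[13,5],[25,0],[42,9],[48,0]]
[[1,17],[8,0],[12,10],[13,11],[18,5],[25,0],[42,9],[48,0]]
[[1,17],[8,0],[12,10],[13,11],[18,9],[25,0],[42,9],[48,0]]
[[1,17],[8,9],[12,10],[13,11],[18,9],[25,0],[42,9],[48,0]]
[[1,17],[8,9],[12,10],[13,11],[18,9],[25,0],[31,18],[34,0],[42,9],[48,0]]
[[1,17],[8,9],[12,10],[13,11],[18,9],[25,0],[31,18],[34,0],[42,9],[48,13],[50,0]]
[[1,17],[8,9],[12,10],[13,11],[18,9],[25,0],[31,18],[34,0],[42,9],[48,13],[50,0]]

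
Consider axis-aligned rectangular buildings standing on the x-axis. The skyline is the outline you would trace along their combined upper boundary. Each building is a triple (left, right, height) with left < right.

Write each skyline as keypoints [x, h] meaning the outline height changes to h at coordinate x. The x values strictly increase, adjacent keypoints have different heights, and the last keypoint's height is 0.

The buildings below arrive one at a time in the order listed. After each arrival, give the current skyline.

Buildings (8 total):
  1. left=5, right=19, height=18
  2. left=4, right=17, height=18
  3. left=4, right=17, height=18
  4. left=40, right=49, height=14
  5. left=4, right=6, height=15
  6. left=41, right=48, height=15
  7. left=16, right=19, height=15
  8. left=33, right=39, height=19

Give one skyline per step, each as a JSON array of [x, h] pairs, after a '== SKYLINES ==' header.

== SKYLINES ==
[[5,18],[19,0]]
[[4,18],[19,0]]
[[4,18],[19,0]]
[[4,18],[19,0],[40,14],[49,0]]
[[4,18],[19,0],[40,14],[49,0]]
[[4,18],[19,0],[40,14],[41,15],[48,14],[49,0]]
[[4,18],[19,0],[40,14],[41,15],[48,14],[49,0]]
[[4,18],[19,0],[33,19],[39,0],[40,14],[41,15],[48,14],[49,0]]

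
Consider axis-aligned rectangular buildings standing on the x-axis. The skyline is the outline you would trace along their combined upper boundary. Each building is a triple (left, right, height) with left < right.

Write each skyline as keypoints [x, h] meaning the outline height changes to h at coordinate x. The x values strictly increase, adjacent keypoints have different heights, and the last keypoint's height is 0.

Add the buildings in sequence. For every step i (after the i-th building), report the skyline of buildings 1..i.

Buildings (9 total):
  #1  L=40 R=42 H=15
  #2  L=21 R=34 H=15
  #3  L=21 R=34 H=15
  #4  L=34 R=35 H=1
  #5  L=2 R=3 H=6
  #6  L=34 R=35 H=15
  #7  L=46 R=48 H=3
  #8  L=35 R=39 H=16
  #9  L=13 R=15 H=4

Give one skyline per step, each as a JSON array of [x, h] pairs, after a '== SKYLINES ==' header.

== SKYLINES ==
[[40,15],[42,0]]
[[21,15],[34,0],[40,15],[42,0]]
[[21,15],[34,0],[40,15],[42,0]]
[[21,15],[34,1],[35,0],[40,15],[42,0]]
[[2,6],[3,0],[21,15],[34,1],[35,0],[40,15],[42,0]]
[[2,6],[3,0],[21,15],[35,0],[40,15],[42,0]]
[[2,6],[3,0],[21,15],[35,0],[40,15],[42,0],[46,3],[48,0]]
[[2,6],[3,0],[21,15],[35,16],[39,0],[40,15],[42,0],[46,3],[48,0]]
[[2,6],[3,0],[13,4],[15,0],[21,15],[35,16],[39,0],[40,15],[42,0],[46,3],[48,0]]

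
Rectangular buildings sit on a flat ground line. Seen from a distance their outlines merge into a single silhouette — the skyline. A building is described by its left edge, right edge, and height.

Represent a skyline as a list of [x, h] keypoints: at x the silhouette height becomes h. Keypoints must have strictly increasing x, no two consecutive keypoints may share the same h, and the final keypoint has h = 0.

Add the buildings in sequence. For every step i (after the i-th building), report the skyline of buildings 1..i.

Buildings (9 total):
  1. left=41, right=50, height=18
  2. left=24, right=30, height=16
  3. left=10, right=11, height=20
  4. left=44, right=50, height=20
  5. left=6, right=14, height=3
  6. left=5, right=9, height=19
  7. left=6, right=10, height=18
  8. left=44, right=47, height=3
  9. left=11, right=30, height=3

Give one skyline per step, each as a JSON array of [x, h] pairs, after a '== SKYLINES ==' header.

== SKYLINES ==
[[41,18],[50,0]]
[[24,16],[30,0],[41,18],[50,0]]
[[10,20],[11,0],[24,16],[30,0],[41,18],[50,0]]
[[10,20],[11,0],[24,16],[30,0],[41,18],[44,20],[50,0]]
[[6,3],[10,20],[11,3],[14,0],[24,16],[30,0],[41,18],[44,20],[50,0]]
[[5,19],[9,3],[10,20],[11,3],[14,0],[24,16],[30,0],[41,18],[44,20],[50,0]]
[[5,19],[9,18],[10,20],[11,3],[14,0],[24,16],[30,0],[41,18],[44,20],[50,0]]
[[5,19],[9,18],[10,20],[11,3],[14,0],[24,16],[30,0],[41,18],[44,20],[50,0]]
[[5,19],[9,18],[10,20],[11,3],[24,16],[30,0],[41,18],[44,20],[50,0]]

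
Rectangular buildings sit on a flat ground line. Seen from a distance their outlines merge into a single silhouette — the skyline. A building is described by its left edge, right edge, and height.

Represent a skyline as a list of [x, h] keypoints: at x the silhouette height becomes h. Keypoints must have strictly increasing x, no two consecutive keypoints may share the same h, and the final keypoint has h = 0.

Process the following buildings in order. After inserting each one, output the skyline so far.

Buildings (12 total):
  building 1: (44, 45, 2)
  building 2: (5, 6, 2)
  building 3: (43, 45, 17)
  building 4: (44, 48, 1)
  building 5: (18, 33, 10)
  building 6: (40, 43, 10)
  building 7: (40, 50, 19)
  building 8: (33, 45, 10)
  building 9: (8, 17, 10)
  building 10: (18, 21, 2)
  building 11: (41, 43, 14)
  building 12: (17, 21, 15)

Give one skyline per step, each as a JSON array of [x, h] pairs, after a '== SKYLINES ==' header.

== SKYLINES ==
[[44,2],[45,0]]
[[5,2],[6,0],[44,2],[45,0]]
[[5,2],[6,0],[43,17],[45,0]]
[[5,2],[6,0],[43,17],[45,1],[48,0]]
[[5,2],[6,0],[18,10],[33,0],[43,17],[45,1],[48,0]]
[[5,2],[6,0],[18,10],[33,0],[40,10],[43,17],[45,1],[48,0]]
[[5,2],[6,0],[18,10],[33,0],[40,19],[50,0]]
[[5,2],[6,0],[18,10],[40,19],[50,0]]
[[5,2],[6,0],[8,10],[17,0],[18,10],[40,19],[50,0]]
[[5,2],[6,0],[8,10],[17,0],[18,10],[40,19],[50,0]]
[[5,2],[6,0],[8,10],[17,0],[18,10],[40,19],[50,0]]
[[5,2],[6,0],[8,10],[17,15],[21,10],[40,19],[50,0]]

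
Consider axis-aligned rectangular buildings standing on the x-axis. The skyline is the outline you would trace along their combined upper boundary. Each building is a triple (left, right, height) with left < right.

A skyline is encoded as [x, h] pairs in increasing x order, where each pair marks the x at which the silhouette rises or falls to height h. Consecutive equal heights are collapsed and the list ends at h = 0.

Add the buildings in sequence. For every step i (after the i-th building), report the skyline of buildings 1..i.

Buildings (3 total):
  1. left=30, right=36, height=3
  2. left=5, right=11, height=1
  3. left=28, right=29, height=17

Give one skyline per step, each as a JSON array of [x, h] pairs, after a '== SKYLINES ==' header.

== SKYLINES ==
[[30,3],[36,0]]
[[5,1],[11,0],[30,3],[36,0]]
[[5,1],[11,0],[28,17],[29,0],[30,3],[36,0]]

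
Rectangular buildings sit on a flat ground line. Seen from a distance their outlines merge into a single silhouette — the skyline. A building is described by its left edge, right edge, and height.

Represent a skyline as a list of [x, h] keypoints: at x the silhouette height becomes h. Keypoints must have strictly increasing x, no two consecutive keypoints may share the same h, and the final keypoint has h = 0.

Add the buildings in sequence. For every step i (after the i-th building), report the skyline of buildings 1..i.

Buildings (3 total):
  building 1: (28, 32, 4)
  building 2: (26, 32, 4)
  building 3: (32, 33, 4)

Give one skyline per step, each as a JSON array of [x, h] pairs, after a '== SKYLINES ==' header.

== SKYLINES ==
[[28,4],[32,0]]
[[26,4],[32,0]]
[[26,4],[33,0]]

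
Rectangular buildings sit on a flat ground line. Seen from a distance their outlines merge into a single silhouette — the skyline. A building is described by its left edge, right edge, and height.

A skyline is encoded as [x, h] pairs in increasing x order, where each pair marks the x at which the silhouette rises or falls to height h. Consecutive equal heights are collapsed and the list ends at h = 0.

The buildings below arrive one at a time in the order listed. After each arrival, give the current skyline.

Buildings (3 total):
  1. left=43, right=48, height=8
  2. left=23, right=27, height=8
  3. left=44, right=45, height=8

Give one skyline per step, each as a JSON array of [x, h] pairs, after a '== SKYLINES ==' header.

== SKYLINES ==
[[43,8],[48,0]]
[[23,8],[27,0],[43,8],[48,0]]
[[23,8],[27,0],[43,8],[48,0]]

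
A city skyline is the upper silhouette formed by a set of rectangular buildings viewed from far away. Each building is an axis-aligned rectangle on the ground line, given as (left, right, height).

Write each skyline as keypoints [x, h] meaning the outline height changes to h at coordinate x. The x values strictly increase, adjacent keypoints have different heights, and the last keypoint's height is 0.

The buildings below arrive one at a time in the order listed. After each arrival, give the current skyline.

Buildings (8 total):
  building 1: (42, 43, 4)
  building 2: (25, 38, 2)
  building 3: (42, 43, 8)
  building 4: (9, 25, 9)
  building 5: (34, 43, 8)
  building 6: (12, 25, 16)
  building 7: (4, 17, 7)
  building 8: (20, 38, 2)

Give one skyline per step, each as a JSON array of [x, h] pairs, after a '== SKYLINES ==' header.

== SKYLINES ==
[[42,4],[43,0]]
[[25,2],[38,0],[42,4],[43,0]]
[[25,2],[38,0],[42,8],[43,0]]
[[9,9],[25,2],[38,0],[42,8],[43,0]]
[[9,9],[25,2],[34,8],[43,0]]
[[9,9],[12,16],[25,2],[34,8],[43,0]]
[[4,7],[9,9],[12,16],[25,2],[34,8],[43,0]]
[[4,7],[9,9],[12,16],[25,2],[34,8],[43,0]]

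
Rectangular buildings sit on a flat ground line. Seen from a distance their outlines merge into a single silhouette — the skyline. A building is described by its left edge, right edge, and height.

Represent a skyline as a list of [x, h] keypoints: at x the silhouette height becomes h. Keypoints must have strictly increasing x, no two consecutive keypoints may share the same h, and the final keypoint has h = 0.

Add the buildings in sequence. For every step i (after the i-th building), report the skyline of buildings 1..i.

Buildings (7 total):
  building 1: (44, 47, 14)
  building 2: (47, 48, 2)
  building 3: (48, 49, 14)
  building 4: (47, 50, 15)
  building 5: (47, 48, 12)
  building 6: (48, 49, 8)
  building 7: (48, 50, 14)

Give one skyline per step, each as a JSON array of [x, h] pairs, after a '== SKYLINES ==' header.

== SKYLINES ==
[[44,14],[47,0]]
[[44,14],[47,2],[48,0]]
[[44,14],[47,2],[48,14],[49,0]]
[[44,14],[47,15],[50,0]]
[[44,14],[47,15],[50,0]]
[[44,14],[47,15],[50,0]]
[[44,14],[47,15],[50,0]]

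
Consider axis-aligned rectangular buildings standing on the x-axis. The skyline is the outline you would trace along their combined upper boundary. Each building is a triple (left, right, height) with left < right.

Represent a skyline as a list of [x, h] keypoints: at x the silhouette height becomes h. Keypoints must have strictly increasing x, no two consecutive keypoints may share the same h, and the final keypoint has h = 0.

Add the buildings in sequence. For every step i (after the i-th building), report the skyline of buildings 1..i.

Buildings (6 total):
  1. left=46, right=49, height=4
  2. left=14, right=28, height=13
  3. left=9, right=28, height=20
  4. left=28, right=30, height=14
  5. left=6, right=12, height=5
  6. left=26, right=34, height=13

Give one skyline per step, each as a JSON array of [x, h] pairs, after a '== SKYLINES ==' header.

== SKYLINES ==
[[46,4],[49,0]]
[[14,13],[28,0],[46,4],[49,0]]
[[9,20],[28,0],[46,4],[49,0]]
[[9,20],[28,14],[30,0],[46,4],[49,0]]
[[6,5],[9,20],[28,14],[30,0],[46,4],[49,0]]
[[6,5],[9,20],[28,14],[30,13],[34,0],[46,4],[49,0]]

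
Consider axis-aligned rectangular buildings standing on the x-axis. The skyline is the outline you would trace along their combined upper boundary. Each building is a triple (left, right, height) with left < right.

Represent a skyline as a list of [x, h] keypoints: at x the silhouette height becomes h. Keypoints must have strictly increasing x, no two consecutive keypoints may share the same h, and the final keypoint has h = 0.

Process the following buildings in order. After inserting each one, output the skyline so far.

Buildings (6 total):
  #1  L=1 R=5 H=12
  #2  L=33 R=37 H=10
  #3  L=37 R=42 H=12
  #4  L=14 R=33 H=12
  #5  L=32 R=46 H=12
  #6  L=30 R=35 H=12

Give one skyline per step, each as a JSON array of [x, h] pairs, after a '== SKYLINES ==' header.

== SKYLINES ==
[[1,12],[5,0]]
[[1,12],[5,0],[33,10],[37,0]]
[[1,12],[5,0],[33,10],[37,12],[42,0]]
[[1,12],[5,0],[14,12],[33,10],[37,12],[42,0]]
[[1,12],[5,0],[14,12],[46,0]]
[[1,12],[5,0],[14,12],[46,0]]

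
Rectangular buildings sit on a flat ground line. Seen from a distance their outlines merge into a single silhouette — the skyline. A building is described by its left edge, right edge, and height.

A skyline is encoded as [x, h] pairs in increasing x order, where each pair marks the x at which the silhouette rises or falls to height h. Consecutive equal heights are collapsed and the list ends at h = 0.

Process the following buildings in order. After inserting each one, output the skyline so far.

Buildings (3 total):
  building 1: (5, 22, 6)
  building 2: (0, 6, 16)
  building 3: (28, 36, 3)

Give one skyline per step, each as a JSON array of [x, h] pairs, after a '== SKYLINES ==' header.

== SKYLINES ==
[[5,6],[22,0]]
[[0,16],[6,6],[22,0]]
[[0,16],[6,6],[22,0],[28,3],[36,0]]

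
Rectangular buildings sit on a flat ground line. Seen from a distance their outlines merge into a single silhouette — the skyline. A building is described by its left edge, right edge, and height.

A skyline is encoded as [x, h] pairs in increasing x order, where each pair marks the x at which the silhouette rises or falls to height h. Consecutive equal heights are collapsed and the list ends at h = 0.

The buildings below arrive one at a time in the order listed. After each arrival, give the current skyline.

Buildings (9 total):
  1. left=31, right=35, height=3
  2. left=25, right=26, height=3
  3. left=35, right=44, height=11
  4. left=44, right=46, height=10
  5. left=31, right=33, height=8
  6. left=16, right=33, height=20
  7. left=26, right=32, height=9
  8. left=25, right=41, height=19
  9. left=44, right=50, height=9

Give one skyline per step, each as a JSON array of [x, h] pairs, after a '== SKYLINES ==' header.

== SKYLINES ==
[[31,3],[35,0]]
[[25,3],[26,0],[31,3],[35,0]]
[[25,3],[26,0],[31,3],[35,11],[44,0]]
[[25,3],[26,0],[31,3],[35,11],[44,10],[46,0]]
[[25,3],[26,0],[31,8],[33,3],[35,11],[44,10],[46,0]]
[[16,20],[33,3],[35,11],[44,10],[46,0]]
[[16,20],[33,3],[35,11],[44,10],[46,0]]
[[16,20],[33,19],[41,11],[44,10],[46,0]]
[[16,20],[33,19],[41,11],[44,10],[46,9],[50,0]]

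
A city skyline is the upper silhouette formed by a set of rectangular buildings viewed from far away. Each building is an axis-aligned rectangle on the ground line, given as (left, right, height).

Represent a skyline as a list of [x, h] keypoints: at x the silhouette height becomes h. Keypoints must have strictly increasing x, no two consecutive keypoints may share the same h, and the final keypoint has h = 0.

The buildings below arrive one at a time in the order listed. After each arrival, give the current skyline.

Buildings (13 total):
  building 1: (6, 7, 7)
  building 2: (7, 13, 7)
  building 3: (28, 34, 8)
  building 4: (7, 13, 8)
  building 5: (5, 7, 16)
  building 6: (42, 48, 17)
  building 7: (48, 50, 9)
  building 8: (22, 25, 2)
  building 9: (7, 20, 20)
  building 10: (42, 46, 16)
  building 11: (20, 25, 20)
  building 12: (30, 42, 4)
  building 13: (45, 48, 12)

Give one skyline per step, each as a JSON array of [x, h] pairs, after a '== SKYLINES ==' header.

== SKYLINES ==
[[6,7],[7,0]]
[[6,7],[13,0]]
[[6,7],[13,0],[28,8],[34,0]]
[[6,7],[7,8],[13,0],[28,8],[34,0]]
[[5,16],[7,8],[13,0],[28,8],[34,0]]
[[5,16],[7,8],[13,0],[28,8],[34,0],[42,17],[48,0]]
[[5,16],[7,8],[13,0],[28,8],[34,0],[42,17],[48,9],[50,0]]
[[5,16],[7,8],[13,0],[22,2],[25,0],[28,8],[34,0],[42,17],[48,9],[50,0]]
[[5,16],[7,20],[20,0],[22,2],[25,0],[28,8],[34,0],[42,17],[48,9],[50,0]]
[[5,16],[7,20],[20,0],[22,2],[25,0],[28,8],[34,0],[42,17],[48,9],[50,0]]
[[5,16],[7,20],[25,0],[28,8],[34,0],[42,17],[48,9],[50,0]]
[[5,16],[7,20],[25,0],[28,8],[34,4],[42,17],[48,9],[50,0]]
[[5,16],[7,20],[25,0],[28,8],[34,4],[42,17],[48,9],[50,0]]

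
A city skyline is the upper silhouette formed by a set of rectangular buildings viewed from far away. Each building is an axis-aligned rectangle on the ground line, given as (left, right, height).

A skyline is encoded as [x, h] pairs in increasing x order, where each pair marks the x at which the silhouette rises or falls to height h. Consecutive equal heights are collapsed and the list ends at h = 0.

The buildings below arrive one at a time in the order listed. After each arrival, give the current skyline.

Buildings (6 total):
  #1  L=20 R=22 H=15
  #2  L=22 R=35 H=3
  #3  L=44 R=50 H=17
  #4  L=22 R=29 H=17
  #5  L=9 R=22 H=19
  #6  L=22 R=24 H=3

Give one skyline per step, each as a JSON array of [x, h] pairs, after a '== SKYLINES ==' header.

== SKYLINES ==
[[20,15],[22,0]]
[[20,15],[22,3],[35,0]]
[[20,15],[22,3],[35,0],[44,17],[50,0]]
[[20,15],[22,17],[29,3],[35,0],[44,17],[50,0]]
[[9,19],[22,17],[29,3],[35,0],[44,17],[50,0]]
[[9,19],[22,17],[29,3],[35,0],[44,17],[50,0]]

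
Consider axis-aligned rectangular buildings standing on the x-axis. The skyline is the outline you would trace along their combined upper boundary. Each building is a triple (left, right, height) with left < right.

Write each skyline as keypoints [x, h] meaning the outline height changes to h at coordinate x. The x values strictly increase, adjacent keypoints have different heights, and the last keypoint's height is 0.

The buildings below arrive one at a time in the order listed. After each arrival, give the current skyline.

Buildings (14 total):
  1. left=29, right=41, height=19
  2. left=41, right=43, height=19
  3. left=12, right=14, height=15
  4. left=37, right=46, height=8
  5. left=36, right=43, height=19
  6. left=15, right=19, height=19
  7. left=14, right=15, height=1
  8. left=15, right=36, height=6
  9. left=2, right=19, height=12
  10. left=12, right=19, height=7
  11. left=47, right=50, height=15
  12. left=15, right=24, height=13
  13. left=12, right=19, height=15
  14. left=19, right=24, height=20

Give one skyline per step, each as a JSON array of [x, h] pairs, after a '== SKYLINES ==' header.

== SKYLINES ==
[[29,19],[41,0]]
[[29,19],[43,0]]
[[12,15],[14,0],[29,19],[43,0]]
[[12,15],[14,0],[29,19],[43,8],[46,0]]
[[12,15],[14,0],[29,19],[43,8],[46,0]]
[[12,15],[14,0],[15,19],[19,0],[29,19],[43,8],[46,0]]
[[12,15],[14,1],[15,19],[19,0],[29,19],[43,8],[46,0]]
[[12,15],[14,1],[15,19],[19,6],[29,19],[43,8],[46,0]]
[[2,12],[12,15],[14,12],[15,19],[19,6],[29,19],[43,8],[46,0]]
[[2,12],[12,15],[14,12],[15,19],[19,6],[29,19],[43,8],[46,0]]
[[2,12],[12,15],[14,12],[15,19],[19,6],[29,19],[43,8],[46,0],[47,15],[50,0]]
[[2,12],[12,15],[14,12],[15,19],[19,13],[24,6],[29,19],[43,8],[46,0],[47,15],[50,0]]
[[2,12],[12,15],[15,19],[19,13],[24,6],[29,19],[43,8],[46,0],[47,15],[50,0]]
[[2,12],[12,15],[15,19],[19,20],[24,6],[29,19],[43,8],[46,0],[47,15],[50,0]]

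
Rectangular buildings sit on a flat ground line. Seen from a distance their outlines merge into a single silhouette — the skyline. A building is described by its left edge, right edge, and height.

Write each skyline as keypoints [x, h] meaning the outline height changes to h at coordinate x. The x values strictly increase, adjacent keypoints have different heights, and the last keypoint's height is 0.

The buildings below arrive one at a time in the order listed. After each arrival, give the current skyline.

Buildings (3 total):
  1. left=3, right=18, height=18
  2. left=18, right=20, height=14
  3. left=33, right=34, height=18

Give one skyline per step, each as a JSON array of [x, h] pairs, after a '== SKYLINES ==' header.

== SKYLINES ==
[[3,18],[18,0]]
[[3,18],[18,14],[20,0]]
[[3,18],[18,14],[20,0],[33,18],[34,0]]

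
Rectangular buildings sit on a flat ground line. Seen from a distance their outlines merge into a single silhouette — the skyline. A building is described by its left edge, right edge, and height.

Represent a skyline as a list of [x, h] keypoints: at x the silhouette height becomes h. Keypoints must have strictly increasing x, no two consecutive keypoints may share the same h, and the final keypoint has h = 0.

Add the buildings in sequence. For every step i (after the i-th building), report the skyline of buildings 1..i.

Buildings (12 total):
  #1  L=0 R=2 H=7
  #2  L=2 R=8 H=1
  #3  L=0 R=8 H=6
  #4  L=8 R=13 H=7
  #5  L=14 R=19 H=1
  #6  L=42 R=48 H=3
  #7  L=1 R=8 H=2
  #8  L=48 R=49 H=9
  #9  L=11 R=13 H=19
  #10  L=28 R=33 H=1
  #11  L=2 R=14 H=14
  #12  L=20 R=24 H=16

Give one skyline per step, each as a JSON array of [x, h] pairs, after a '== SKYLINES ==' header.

== SKYLINES ==
[[0,7],[2,0]]
[[0,7],[2,1],[8,0]]
[[0,7],[2,6],[8,0]]
[[0,7],[2,6],[8,7],[13,0]]
[[0,7],[2,6],[8,7],[13,0],[14,1],[19,0]]
[[0,7],[2,6],[8,7],[13,0],[14,1],[19,0],[42,3],[48,0]]
[[0,7],[2,6],[8,7],[13,0],[14,1],[19,0],[42,3],[48,0]]
[[0,7],[2,6],[8,7],[13,0],[14,1],[19,0],[42,3],[48,9],[49,0]]
[[0,7],[2,6],[8,7],[11,19],[13,0],[14,1],[19,0],[42,3],[48,9],[49,0]]
[[0,7],[2,6],[8,7],[11,19],[13,0],[14,1],[19,0],[28,1],[33,0],[42,3],[48,9],[49,0]]
[[0,7],[2,14],[11,19],[13,14],[14,1],[19,0],[28,1],[33,0],[42,3],[48,9],[49,0]]
[[0,7],[2,14],[11,19],[13,14],[14,1],[19,0],[20,16],[24,0],[28,1],[33,0],[42,3],[48,9],[49,0]]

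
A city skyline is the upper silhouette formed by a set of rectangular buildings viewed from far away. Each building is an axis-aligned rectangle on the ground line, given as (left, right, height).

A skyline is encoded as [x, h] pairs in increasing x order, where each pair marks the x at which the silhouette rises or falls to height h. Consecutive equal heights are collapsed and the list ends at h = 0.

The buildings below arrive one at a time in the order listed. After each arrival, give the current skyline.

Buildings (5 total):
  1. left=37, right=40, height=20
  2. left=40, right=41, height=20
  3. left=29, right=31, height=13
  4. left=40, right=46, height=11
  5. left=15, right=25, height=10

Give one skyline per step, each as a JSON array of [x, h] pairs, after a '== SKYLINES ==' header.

== SKYLINES ==
[[37,20],[40,0]]
[[37,20],[41,0]]
[[29,13],[31,0],[37,20],[41,0]]
[[29,13],[31,0],[37,20],[41,11],[46,0]]
[[15,10],[25,0],[29,13],[31,0],[37,20],[41,11],[46,0]]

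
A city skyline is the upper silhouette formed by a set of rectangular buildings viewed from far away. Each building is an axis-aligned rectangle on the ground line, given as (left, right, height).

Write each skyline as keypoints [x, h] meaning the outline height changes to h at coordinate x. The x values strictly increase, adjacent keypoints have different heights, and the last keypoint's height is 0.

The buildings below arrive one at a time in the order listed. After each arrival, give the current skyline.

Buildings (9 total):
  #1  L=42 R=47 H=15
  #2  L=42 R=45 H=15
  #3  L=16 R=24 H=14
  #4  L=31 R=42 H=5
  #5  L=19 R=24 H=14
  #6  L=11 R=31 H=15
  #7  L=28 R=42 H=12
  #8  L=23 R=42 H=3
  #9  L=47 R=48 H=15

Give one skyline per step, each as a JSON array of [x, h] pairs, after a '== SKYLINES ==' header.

== SKYLINES ==
[[42,15],[47,0]]
[[42,15],[47,0]]
[[16,14],[24,0],[42,15],[47,0]]
[[16,14],[24,0],[31,5],[42,15],[47,0]]
[[16,14],[24,0],[31,5],[42,15],[47,0]]
[[11,15],[31,5],[42,15],[47,0]]
[[11,15],[31,12],[42,15],[47,0]]
[[11,15],[31,12],[42,15],[47,0]]
[[11,15],[31,12],[42,15],[48,0]]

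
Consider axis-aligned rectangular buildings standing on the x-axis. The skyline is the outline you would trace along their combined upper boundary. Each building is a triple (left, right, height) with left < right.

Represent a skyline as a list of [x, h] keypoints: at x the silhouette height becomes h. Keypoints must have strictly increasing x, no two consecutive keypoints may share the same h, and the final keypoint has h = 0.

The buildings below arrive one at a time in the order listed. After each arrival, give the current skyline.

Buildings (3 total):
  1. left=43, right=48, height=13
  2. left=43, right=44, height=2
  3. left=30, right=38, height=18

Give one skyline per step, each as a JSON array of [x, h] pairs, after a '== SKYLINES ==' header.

== SKYLINES ==
[[43,13],[48,0]]
[[43,13],[48,0]]
[[30,18],[38,0],[43,13],[48,0]]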